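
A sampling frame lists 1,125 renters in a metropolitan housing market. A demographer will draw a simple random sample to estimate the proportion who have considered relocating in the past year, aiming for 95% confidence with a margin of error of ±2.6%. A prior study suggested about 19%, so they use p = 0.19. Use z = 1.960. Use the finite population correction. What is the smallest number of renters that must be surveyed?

Unadjusted: n₀ = 1.960² × 0.19 × 0.81 / 0.026² ≈ 874.59, so n₀ = 875.
Finite population correction with N = 1,125: n = n₀ / (1 + (n₀−1)/N) = 875 / (1 + 874/1125) = 875 / 1.7769 ≈ 492.43.
Rounding up, n = 493.

493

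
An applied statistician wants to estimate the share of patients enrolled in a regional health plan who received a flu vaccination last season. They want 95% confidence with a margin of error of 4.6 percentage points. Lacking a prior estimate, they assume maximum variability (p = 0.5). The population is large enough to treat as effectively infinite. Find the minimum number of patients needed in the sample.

For 95% confidence, z = 1.960.
With p = 0.5, p(1−p) = 0.25.
n = z²·p(1−p)/E² = 1.960² × 0.2500 / 0.046² = 3.8416 × 0.2500 / 0.002116 ≈ 453.88.
Rounding up gives n = 454.

454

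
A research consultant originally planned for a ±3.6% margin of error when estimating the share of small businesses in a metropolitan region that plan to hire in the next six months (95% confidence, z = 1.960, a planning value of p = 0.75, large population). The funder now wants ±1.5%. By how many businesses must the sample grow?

At ±3.6%: n = 1.960² × 0.1875 / 0.036² ≈ 555.79 → 556.
At ±1.5%: n = 1.960² × 0.1875 / 0.015² ≈ 3201.33 → 3202.
Additional respondents: 3202 − 556 = 2646.

2646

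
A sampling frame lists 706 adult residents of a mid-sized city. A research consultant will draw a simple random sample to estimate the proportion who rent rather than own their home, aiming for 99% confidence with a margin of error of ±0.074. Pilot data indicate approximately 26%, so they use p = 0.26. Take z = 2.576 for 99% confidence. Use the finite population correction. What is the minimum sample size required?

176

Unadjusted: n₀ = 2.576² × 0.26 × 0.74 / 0.074² ≈ 233.15, so n₀ = 234.
Finite population correction with N = 706: n = n₀ / (1 + (n₀−1)/N) = 234 / (1 + 233/706) = 234 / 1.3300 ≈ 175.94.
Rounding up, n = 176.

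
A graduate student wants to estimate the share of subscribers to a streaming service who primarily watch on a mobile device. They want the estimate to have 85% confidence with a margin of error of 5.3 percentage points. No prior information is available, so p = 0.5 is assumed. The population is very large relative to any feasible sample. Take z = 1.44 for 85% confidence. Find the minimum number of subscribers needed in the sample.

185

With p = 0.5, p(1−p) = 0.25.
n = z²·p(1−p)/E² = 1.44² × 0.2500 / 0.053² = 2.0736 × 0.2500 / 0.002809 ≈ 184.55.
Rounding up gives n = 185.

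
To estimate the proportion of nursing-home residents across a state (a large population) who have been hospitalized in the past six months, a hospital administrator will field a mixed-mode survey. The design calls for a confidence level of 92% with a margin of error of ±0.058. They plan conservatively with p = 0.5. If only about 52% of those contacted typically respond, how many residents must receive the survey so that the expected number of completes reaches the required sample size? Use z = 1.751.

439

Completed interviews needed: n₀ = 1.751² × 0.2500 / 0.058² ≈ 227.85 → 228.
At a 52% response rate, contacts needed = 228 / 0.52 ≈ 438.46 → 439.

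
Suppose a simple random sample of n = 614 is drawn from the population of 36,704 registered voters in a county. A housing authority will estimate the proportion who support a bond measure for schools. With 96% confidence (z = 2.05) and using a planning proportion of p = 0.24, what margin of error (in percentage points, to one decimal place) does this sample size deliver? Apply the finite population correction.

Finite-population factor: (N−n)/(N−1) = (36704−614)/(36704−1) = 0.9833.
SE(p̂) = √[p(1−p)/n · (N−n)/(N−1)] = √[0.1824/614 × 0.9833] = 0.01709.
E = z × SE = 2.05 × 0.01709 = 0.03504 ≈ 3.5 percentage points.

3.5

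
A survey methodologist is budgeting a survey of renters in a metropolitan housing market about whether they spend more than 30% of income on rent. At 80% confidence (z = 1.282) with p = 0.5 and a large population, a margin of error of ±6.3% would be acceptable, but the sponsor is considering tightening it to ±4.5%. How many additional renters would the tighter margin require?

99

At ±6.3%: n = 1.282² × 0.2500 / 0.063² ≈ 103.52 → 104.
At ±4.5%: n = 1.282² × 0.2500 / 0.045² ≈ 202.90 → 203.
Additional respondents: 203 − 104 = 99.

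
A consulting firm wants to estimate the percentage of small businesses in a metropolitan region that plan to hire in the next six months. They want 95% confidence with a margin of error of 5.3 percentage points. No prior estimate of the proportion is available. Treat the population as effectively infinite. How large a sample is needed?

For 95% confidence, z = 1.960.
With no prior estimate, use p = 0.5, giving p(1−p) = 0.25.
n = z²·p(1−p)/E² = 1.960² × 0.2500 / 0.053² = 3.8416 × 0.2500 / 0.002809 ≈ 341.90.
Rounding up gives n = 342.

342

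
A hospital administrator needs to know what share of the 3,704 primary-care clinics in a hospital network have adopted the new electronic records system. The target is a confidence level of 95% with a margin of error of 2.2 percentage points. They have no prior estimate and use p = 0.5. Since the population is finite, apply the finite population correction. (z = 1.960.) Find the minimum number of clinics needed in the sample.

Unadjusted: n₀ = 1.960² × 0.50 × 0.50 / 0.022² ≈ 1984.30, so n₀ = 1985.
Finite population correction with N = 3,704: n = n₀ / (1 + (n₀−1)/N) = 1985 / (1 + 1984/3704) = 1985 / 1.5356 ≈ 1292.62.
Rounding up, n = 1293.

1293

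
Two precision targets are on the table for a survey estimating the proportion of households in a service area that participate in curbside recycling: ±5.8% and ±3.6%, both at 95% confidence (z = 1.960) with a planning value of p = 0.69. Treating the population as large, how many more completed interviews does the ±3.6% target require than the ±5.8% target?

390

At ±5.8%: n = 1.960² × 0.2139 / 0.058² ≈ 244.27 → 245.
At ±3.6%: n = 1.960² × 0.2139 / 0.036² ≈ 634.04 → 635.
Additional respondents: 635 − 245 = 390.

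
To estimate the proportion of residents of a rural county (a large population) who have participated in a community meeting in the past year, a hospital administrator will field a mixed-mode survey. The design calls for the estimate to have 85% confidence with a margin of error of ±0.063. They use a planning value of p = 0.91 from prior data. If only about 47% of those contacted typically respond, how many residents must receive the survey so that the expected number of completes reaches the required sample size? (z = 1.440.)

Completed interviews needed: n₀ = 1.440² × 0.0819 / 0.063² ≈ 42.79 → 43.
At a 47% response rate, contacts needed = 43 / 0.47 ≈ 91.49 → 92.

92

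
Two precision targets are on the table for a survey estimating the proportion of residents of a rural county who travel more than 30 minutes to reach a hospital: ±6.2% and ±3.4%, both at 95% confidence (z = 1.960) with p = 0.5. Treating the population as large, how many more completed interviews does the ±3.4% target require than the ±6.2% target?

At ±6.2%: n = 1.960² × 0.2500 / 0.062² ≈ 249.84 → 250.
At ±3.4%: n = 1.960² × 0.2500 / 0.034² ≈ 830.80 → 831.
Additional respondents: 831 − 250 = 581.

581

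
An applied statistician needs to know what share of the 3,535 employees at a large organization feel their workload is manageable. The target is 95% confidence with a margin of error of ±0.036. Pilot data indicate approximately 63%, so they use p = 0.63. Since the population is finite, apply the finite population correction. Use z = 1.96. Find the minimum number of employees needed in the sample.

Unadjusted: n₀ = 1.96² × 0.63 × 0.37 / 0.036² ≈ 690.95, so n₀ = 691.
Finite population correction with N = 3,535: n = n₀ / (1 + (n₀−1)/N) = 691 / (1 + 690/3535) = 691 / 1.1952 ≈ 578.15.
Rounding up, n = 579.

579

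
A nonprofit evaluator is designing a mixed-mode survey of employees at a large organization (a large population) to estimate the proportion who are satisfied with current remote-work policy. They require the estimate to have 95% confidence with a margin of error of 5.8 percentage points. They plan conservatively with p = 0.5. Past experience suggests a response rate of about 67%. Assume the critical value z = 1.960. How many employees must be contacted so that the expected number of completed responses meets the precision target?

427

Completed interviews needed: n₀ = 1.960² × 0.2500 / 0.058² ≈ 285.49 → 286.
At a 67% response rate, contacts needed = 286 / 0.67 ≈ 426.87 → 427.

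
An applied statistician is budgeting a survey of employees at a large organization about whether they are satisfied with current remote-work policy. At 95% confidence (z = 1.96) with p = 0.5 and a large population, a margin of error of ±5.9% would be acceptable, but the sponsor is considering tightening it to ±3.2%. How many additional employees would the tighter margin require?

662

At ±5.9%: n = 1.96² × 0.2500 / 0.059² ≈ 275.90 → 276.
At ±3.2%: n = 1.96² × 0.2500 / 0.032² ≈ 937.89 → 938.
Additional respondents: 938 − 276 = 662.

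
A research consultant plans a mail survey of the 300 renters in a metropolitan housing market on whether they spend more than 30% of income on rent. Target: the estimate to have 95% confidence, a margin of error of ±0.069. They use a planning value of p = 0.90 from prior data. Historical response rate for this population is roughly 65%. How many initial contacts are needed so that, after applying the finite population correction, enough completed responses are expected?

For 95% confidence, z = 1.96.
Completed interviews needed (unadjusted): n₀ = 1.96² × 0.0900 / 0.069² ≈ 72.62 → 73.
FPC for N = 300: n = 73 / (1 + 72/300) = 73 / 1.2400 ≈ 58.87 → 59.
At a 65% response rate, contacts needed = 59 / 0.65 ≈ 90.77 → 91.

91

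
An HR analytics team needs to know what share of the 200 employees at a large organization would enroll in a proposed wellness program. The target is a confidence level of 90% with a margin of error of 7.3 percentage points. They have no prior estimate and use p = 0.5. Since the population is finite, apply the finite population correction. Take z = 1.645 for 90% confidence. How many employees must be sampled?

78

Unadjusted: n₀ = 1.645² × 0.50 × 0.50 / 0.073² ≈ 126.95, so n₀ = 127.
Finite population correction with N = 200: n = n₀ / (1 + (n₀−1)/N) = 127 / (1 + 126/200) = 127 / 1.6300 ≈ 77.91.
Rounding up, n = 78.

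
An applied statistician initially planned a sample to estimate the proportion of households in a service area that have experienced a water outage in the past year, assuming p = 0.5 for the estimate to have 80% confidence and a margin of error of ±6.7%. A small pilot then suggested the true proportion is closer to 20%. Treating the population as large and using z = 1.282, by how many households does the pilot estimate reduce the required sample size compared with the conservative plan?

33

Conservative (p = 0.5): n = 1.282² × 0.25 / 0.067² ≈ 91.53 → 92.
Using p = 0.20: p(1−p) = 0.1600, so n = 1.282² × 0.1600 / 0.067² ≈ 58.58 → 59.
Reduction: 92 − 59 = 33.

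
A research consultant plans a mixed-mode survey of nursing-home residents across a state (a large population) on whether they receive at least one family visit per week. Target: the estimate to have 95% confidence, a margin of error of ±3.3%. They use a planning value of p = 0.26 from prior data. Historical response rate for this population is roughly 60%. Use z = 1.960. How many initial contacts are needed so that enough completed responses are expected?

1132

Completed interviews needed: n₀ = 1.960² × 0.1924 / 0.033² ≈ 678.72 → 679.
At a 60% response rate, contacts needed = 679 / 0.60 ≈ 1131.67 → 1132.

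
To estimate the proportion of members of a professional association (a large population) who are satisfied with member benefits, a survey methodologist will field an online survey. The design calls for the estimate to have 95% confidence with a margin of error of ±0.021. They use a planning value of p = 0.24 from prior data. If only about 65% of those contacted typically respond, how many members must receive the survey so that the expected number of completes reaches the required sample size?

For 95% confidence, z = 1.96.
Completed interviews needed: n₀ = 1.96² × 0.1824 / 0.021² ≈ 1588.91 → 1589.
At a 65% response rate, contacts needed = 1589 / 0.65 ≈ 2444.62 → 2445.

2445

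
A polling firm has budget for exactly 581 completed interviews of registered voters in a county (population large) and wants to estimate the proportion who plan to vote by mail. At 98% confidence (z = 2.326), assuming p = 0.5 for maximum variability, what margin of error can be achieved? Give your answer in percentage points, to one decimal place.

SE(p̂) = √[p(1−p)/n] = √[0.2500/581] = 0.02074.
E = z × SE = 2.326 × 0.02074 = 0.04825, or 4.8 percentage points.

4.8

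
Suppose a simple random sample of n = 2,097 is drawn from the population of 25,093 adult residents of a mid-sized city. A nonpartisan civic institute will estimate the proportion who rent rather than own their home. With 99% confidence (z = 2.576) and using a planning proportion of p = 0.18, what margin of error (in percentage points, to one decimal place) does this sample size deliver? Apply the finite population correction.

Finite-population factor: (N−n)/(N−1) = (25093−2097)/(25093−1) = 0.9165.
SE(p̂) = √[p(1−p)/n · (N−n)/(N−1)] = √[0.1476/2097 × 0.9165] = 0.00803.
E = z × SE = 2.576 × 0.00803 = 0.02069 ≈ 2.1 percentage points.

2.1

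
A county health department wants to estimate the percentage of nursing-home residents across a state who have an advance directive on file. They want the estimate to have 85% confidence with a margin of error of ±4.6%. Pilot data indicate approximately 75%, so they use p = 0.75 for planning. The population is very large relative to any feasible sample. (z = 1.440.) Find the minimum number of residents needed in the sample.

With p = 0.75, p(1−p) = 0.1875.
n = z²·p(1−p)/E² = 1.440² × 0.1875 / 0.046² = 2.0736 × 0.1875 / 0.002116 ≈ 183.74.
Rounding up gives n = 184.

184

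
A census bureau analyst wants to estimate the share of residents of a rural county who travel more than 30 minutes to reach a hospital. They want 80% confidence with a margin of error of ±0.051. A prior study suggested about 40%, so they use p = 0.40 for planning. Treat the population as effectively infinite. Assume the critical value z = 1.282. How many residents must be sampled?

With p = 0.40, p(1−p) = 0.2400.
n = z²·p(1−p)/E² = 1.282² × 0.2400 / 0.051² = 1.6435 × 0.2400 / 0.002601 ≈ 151.65.
Rounding up gives n = 152.

152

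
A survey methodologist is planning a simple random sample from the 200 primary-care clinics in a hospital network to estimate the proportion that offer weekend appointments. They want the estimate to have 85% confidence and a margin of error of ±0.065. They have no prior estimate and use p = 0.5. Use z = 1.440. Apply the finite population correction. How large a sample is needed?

Unadjusted: n₀ = 1.440² × 0.50 × 0.50 / 0.065² ≈ 122.70, so n₀ = 123.
Finite population correction with N = 200: n = n₀ / (1 + (n₀−1)/N) = 123 / (1 + 122/200) = 123 / 1.6100 ≈ 76.40.
Rounding up, n = 77.

77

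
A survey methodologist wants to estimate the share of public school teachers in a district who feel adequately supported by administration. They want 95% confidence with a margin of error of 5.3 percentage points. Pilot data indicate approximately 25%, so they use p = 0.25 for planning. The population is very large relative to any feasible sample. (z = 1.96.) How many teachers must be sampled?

257

With p = 0.25, p(1−p) = 0.1875.
n = z²·p(1−p)/E² = 1.96² × 0.1875 / 0.053² = 3.8416 × 0.1875 / 0.002809 ≈ 256.43.
Rounding up gives n = 257.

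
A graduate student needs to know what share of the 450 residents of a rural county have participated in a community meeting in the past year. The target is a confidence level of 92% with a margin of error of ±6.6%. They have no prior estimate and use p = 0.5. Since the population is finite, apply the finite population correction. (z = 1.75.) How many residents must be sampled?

Unadjusted: n₀ = 1.75² × 0.50 × 0.50 / 0.066² ≈ 175.76, so n₀ = 176.
Finite population correction with N = 450: n = n₀ / (1 + (n₀−1)/N) = 176 / (1 + 175/450) = 176 / 1.3889 ≈ 126.72.
Rounding up, n = 127.

127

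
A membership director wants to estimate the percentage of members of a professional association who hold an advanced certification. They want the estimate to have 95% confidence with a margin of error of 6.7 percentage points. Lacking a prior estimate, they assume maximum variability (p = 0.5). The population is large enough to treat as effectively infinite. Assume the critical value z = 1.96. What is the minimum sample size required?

214

With p = 0.5, p(1−p) = 0.25.
n = z²·p(1−p)/E² = 1.96² × 0.2500 / 0.067² = 3.8416 × 0.2500 / 0.004489 ≈ 213.95.
Rounding up gives n = 214.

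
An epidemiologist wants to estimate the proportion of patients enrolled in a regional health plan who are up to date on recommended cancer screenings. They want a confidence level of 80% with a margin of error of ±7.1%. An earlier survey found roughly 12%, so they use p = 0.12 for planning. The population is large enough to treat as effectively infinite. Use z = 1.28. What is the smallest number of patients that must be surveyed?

35

With p = 0.12, p(1−p) = 0.1056.
n = z²·p(1−p)/E² = 1.28² × 0.1056 / 0.071² = 1.6384 × 0.1056 / 0.005041 ≈ 34.32.
Rounding up gives n = 35.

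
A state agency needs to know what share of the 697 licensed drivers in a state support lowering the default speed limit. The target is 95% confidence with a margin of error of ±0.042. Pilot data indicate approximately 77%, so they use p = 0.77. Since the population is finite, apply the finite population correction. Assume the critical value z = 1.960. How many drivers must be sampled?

249

Unadjusted: n₀ = 1.960² × 0.77 × 0.23 / 0.042² ≈ 385.68, so n₀ = 386.
Finite population correction with N = 697: n = n₀ / (1 + (n₀−1)/N) = 386 / (1 + 385/697) = 386 / 1.5524 ≈ 248.65.
Rounding up, n = 249.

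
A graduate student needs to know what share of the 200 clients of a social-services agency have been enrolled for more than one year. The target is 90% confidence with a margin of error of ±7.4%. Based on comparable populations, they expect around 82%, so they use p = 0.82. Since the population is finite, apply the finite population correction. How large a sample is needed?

54

For 90% confidence, z = 1.645.
Unadjusted: n₀ = 1.645² × 0.82 × 0.18 / 0.074² ≈ 72.94, so n₀ = 73.
Finite population correction with N = 200: n = n₀ / (1 + (n₀−1)/N) = 73 / (1 + 72/200) = 73 / 1.3600 ≈ 53.68.
Rounding up, n = 54.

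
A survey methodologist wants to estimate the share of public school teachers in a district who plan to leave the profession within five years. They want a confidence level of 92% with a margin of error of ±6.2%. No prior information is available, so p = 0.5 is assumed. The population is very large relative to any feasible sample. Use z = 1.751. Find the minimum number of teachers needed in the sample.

200

With p = 0.5, p(1−p) = 0.25.
n = z²·p(1−p)/E² = 1.751² × 0.2500 / 0.062² = 3.0660 × 0.2500 / 0.003844 ≈ 199.40.
Rounding up gives n = 200.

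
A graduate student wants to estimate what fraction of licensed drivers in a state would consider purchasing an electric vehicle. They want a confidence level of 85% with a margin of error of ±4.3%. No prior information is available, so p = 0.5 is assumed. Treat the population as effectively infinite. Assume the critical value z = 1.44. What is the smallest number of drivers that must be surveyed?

281

With p = 0.5, p(1−p) = 0.25.
n = z²·p(1−p)/E² = 1.44² × 0.2500 / 0.043² = 2.0736 × 0.2500 / 0.001849 ≈ 280.37.
Rounding up gives n = 281.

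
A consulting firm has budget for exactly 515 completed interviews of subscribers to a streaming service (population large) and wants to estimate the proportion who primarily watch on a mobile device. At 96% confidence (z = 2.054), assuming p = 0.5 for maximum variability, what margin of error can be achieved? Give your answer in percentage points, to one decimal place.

4.5

SE(p̂) = √[p(1−p)/n] = √[0.2500/515] = 0.02203.
E = z × SE = 2.054 × 0.02203 = 0.04526, or 4.5 percentage points.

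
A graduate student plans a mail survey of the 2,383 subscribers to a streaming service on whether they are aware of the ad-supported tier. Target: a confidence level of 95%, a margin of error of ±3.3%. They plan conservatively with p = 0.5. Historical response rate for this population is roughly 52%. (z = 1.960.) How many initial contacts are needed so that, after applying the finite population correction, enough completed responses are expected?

Completed interviews needed (unadjusted): n₀ = 1.960² × 0.2500 / 0.033² ≈ 881.91 → 882.
FPC for N = 2,383: n = 882 / (1 + 881/2383) = 882 / 1.3697 ≈ 643.94 → 644.
At a 52% response rate, contacts needed = 644 / 0.52 ≈ 1238.46 → 1239.

1239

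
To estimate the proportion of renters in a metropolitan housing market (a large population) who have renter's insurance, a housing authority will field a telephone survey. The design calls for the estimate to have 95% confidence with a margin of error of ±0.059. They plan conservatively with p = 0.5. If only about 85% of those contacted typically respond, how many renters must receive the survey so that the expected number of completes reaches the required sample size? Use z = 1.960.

325

Completed interviews needed: n₀ = 1.960² × 0.2500 / 0.059² ≈ 275.90 → 276.
At an 85% response rate, contacts needed = 276 / 0.85 ≈ 324.71 → 325.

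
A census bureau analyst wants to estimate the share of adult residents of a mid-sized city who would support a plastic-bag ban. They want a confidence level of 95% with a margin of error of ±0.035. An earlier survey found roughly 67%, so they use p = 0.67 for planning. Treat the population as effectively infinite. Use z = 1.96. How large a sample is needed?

With p = 0.67, p(1−p) = 0.2211.
n = z²·p(1−p)/E² = 1.96² × 0.2211 / 0.035² = 3.8416 × 0.2211 / 0.001225 ≈ 693.37.
Rounding up gives n = 694.

694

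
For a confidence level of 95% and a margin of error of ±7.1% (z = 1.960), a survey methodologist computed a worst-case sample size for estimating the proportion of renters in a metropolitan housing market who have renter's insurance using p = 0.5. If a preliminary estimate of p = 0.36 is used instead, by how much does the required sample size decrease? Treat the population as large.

15

Conservative (p = 0.5): n = 1.960² × 0.25 / 0.071² ≈ 190.52 → 191.
Using p = 0.36: p(1−p) = 0.2304, so n = 1.960² × 0.2304 / 0.071² ≈ 175.58 → 176.
Reduction: 191 − 176 = 15.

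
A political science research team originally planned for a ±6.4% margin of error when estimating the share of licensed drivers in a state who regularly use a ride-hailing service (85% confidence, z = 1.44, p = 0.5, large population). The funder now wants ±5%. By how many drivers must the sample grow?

81

At ±6.4%: n = 1.44² × 0.2500 / 0.064² ≈ 126.56 → 127.
At ±5%: n = 1.44² × 0.2500 / 0.050² ≈ 207.36 → 208.
Additional respondents: 208 − 127 = 81.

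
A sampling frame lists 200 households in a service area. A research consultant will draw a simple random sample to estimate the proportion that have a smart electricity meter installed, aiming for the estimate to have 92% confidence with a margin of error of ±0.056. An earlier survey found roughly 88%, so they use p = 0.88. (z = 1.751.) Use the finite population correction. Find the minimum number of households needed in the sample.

69

Unadjusted: n₀ = 1.751² × 0.88 × 0.12 / 0.056² ≈ 103.24, so n₀ = 104.
Finite population correction with N = 200: n = n₀ / (1 + (n₀−1)/N) = 104 / (1 + 103/200) = 104 / 1.5150 ≈ 68.65.
Rounding up, n = 69.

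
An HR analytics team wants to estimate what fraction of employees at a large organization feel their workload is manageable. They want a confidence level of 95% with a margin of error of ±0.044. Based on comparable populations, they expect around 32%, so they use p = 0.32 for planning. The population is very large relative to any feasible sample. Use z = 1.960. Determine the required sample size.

432

With p = 0.32, p(1−p) = 0.2176.
n = z²·p(1−p)/E² = 1.960² × 0.2176 / 0.044² = 3.8416 × 0.2176 / 0.001936 ≈ 431.78.
Rounding up gives n = 432.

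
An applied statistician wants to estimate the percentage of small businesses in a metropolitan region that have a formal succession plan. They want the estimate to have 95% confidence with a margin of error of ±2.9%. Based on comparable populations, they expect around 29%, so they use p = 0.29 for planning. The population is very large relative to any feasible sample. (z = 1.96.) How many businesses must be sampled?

941

With p = 0.29, p(1−p) = 0.2059.
n = z²·p(1−p)/E² = 1.96² × 0.2059 / 0.029² = 3.8416 × 0.2059 / 0.000841 ≈ 940.53.
Rounding up gives n = 941.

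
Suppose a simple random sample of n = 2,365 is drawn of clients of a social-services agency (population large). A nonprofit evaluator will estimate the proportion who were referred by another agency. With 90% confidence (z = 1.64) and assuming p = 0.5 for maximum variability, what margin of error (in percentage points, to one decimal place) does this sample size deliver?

1.7

SE(p̂) = √[p(1−p)/n] = √[0.2500/2365] = 0.01028.
E = z × SE = 1.64 × 0.01028 = 0.01686, or 1.7 percentage points.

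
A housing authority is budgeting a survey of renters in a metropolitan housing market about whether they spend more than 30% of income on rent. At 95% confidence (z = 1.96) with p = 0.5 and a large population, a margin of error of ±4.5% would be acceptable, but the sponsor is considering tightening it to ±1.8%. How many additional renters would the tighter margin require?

At ±4.5%: n = 1.96² × 0.2500 / 0.045² ≈ 474.27 → 475.
At ±1.8%: n = 1.96² × 0.2500 / 0.018² ≈ 2964.20 → 2965.
Additional respondents: 2965 − 475 = 2490.

2490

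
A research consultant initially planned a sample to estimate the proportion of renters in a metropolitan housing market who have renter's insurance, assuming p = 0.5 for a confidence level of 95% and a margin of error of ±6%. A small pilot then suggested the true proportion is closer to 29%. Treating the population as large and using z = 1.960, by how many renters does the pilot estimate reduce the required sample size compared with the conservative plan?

Conservative (p = 0.5): n = 1.960² × 0.25 / 0.060² ≈ 266.78 → 267.
Using p = 0.29: p(1−p) = 0.2059, so n = 1.960² × 0.2059 / 0.060² ≈ 219.72 → 220.
Reduction: 267 − 220 = 47.

47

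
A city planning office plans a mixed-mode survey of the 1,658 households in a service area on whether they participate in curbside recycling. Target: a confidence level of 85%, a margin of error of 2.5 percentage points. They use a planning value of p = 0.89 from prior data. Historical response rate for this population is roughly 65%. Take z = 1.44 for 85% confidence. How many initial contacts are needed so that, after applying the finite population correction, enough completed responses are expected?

419

Completed interviews needed (unadjusted): n₀ = 1.44² × 0.0979 / 0.025² ≈ 324.81 → 325.
FPC for N = 1,658: n = 325 / (1 + 324/1658) = 325 / 1.1954 ≈ 271.87 → 272.
At a 65% response rate, contacts needed = 272 / 0.65 ≈ 418.46 → 419.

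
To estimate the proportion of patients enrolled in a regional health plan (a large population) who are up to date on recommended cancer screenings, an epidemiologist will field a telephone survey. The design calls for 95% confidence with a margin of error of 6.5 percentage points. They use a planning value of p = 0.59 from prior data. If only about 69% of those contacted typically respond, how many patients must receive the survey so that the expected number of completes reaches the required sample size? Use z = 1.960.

Completed interviews needed: n₀ = 1.960² × 0.2419 / 0.065² ≈ 219.95 → 220.
At a 69% response rate, contacts needed = 220 / 0.69 ≈ 318.84 → 319.

319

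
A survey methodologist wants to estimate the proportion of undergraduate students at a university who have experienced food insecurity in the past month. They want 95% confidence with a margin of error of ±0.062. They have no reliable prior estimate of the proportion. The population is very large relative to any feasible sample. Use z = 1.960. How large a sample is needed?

With no prior estimate, use p = 0.5, giving p(1−p) = 0.25.
n = z²·p(1−p)/E² = 1.960² × 0.2500 / 0.062² = 3.8416 × 0.2500 / 0.003844 ≈ 249.84.
Rounding up gives n = 250.

250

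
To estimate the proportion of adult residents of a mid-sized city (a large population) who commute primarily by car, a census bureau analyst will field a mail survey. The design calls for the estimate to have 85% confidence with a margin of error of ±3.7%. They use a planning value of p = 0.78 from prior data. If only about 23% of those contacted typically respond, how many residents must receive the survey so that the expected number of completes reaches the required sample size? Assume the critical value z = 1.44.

Completed interviews needed: n₀ = 1.44² × 0.1716 / 0.037² ≈ 259.92 → 260.
At a 23% response rate, contacts needed = 260 / 0.23 ≈ 1130.43 → 1131.

1131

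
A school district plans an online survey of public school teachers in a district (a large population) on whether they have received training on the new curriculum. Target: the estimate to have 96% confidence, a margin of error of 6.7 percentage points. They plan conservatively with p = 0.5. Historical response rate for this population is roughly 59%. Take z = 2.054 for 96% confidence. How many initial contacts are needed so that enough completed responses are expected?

399

Completed interviews needed: n₀ = 2.054² × 0.2500 / 0.067² ≈ 234.96 → 235.
At a 59% response rate, contacts needed = 235 / 0.59 ≈ 398.31 → 399.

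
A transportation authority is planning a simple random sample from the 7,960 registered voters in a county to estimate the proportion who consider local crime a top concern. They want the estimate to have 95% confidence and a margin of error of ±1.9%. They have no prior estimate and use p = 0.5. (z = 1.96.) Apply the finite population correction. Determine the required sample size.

Unadjusted: n₀ = 1.96² × 0.50 × 0.50 / 0.019² ≈ 2660.39, so n₀ = 2661.
Finite population correction with N = 7,960: n = n₀ / (1 + (n₀−1)/N) = 2661 / (1 + 2660/7960) = 2661 / 1.3342 ≈ 1994.50.
Rounding up, n = 1995.

1995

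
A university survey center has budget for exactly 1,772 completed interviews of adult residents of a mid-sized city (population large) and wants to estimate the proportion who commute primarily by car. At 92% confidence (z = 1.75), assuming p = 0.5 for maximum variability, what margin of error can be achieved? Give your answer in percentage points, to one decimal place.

2.1

SE(p̂) = √[p(1−p)/n] = √[0.2500/1772] = 0.01188.
E = z × SE = 1.75 × 0.01188 = 0.02079, or 2.1 percentage points.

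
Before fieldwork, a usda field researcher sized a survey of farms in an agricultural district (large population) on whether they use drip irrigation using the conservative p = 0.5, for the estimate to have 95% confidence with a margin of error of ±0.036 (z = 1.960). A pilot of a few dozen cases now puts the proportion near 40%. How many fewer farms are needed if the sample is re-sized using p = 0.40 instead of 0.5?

30

Conservative (p = 0.5): n = 1.960² × 0.25 / 0.036² ≈ 741.05 → 742.
Using p = 0.40: p(1−p) = 0.2400, so n = 1.960² × 0.2400 / 0.036² ≈ 711.41 → 712.
Reduction: 742 − 712 = 30.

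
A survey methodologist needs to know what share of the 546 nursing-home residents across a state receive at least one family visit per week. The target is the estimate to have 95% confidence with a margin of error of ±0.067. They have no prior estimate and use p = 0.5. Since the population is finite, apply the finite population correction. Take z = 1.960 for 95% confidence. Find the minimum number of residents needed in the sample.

Unadjusted: n₀ = 1.960² × 0.50 × 0.50 / 0.067² ≈ 213.95, so n₀ = 214.
Finite population correction with N = 546: n = n₀ / (1 + (n₀−1)/N) = 214 / (1 + 213/546) = 214 / 1.3901 ≈ 153.94.
Rounding up, n = 154.

154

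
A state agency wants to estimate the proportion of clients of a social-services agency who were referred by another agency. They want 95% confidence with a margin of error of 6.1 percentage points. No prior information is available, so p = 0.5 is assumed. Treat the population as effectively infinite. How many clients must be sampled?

259

For 95% confidence, z = 1.96.
With p = 0.5, p(1−p) = 0.25.
n = z²·p(1−p)/E² = 1.96² × 0.2500 / 0.061² = 3.8416 × 0.2500 / 0.003721 ≈ 258.10.
Rounding up gives n = 259.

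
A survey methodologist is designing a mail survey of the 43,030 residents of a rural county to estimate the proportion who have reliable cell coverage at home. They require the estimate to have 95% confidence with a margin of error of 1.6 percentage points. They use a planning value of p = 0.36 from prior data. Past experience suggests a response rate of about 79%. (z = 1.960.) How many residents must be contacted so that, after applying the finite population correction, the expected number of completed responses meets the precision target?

Completed interviews needed (unadjusted): n₀ = 1.960² × 0.2304 / 0.016² ≈ 3457.44 → 3458.
FPC for N = 43,030: n = 3458 / (1 + 3457/43030) = 3458 / 1.0803 ≈ 3200.85 → 3201.
At a 79% response rate, contacts needed = 3201 / 0.79 ≈ 4051.90 → 4052.

4052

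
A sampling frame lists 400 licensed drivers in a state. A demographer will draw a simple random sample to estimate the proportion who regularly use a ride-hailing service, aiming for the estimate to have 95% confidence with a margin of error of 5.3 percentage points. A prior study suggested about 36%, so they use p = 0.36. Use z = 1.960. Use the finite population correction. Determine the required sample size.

177

Unadjusted: n₀ = 1.960² × 0.36 × 0.64 / 0.053² ≈ 315.10, so n₀ = 316.
Finite population correction with N = 400: n = n₀ / (1 + (n₀−1)/N) = 316 / (1 + 315/400) = 316 / 1.7875 ≈ 176.78.
Rounding up, n = 177.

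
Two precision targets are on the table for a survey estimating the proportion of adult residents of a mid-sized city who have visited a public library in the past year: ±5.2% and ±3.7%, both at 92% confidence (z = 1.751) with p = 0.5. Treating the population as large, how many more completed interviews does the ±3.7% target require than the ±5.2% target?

At ±5.2%: n = 1.751² × 0.2500 / 0.052² ≈ 283.47 → 284.
At ±3.7%: n = 1.751² × 0.2500 / 0.037² ≈ 559.90 → 560.
Additional respondents: 560 − 284 = 276.

276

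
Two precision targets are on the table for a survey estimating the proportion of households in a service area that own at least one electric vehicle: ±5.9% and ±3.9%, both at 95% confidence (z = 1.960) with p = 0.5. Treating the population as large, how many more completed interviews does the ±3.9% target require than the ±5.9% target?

356

At ±5.9%: n = 1.960² × 0.2500 / 0.059² ≈ 275.90 → 276.
At ±3.9%: n = 1.960² × 0.2500 / 0.039² ≈ 631.43 → 632.
Additional respondents: 632 − 276 = 356.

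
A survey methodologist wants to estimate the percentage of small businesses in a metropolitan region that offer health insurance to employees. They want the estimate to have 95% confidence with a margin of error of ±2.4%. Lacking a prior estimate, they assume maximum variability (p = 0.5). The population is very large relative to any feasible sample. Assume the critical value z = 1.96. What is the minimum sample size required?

With p = 0.5, p(1−p) = 0.25.
n = z²·p(1−p)/E² = 1.96² × 0.2500 / 0.024² = 3.8416 × 0.2500 / 0.000576 ≈ 1667.36.
Rounding up gives n = 1668.

1668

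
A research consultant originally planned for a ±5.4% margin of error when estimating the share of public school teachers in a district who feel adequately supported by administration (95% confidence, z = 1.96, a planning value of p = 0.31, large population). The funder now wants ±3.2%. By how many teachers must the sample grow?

At ±5.4%: n = 1.96² × 0.2139 / 0.054² ≈ 281.80 → 282.
At ±3.2%: n = 1.96² × 0.2139 / 0.032² ≈ 802.46 → 803.
Additional respondents: 803 − 282 = 521.

521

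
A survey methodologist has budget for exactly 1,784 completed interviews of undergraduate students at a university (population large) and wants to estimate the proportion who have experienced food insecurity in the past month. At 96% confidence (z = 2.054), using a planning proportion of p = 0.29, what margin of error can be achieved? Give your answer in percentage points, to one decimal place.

SE(p̂) = √[p(1−p)/n] = √[0.2059/1784] = 0.01074.
E = z × SE = 2.054 × 0.01074 = 0.02207, or 2.2 percentage points.

2.2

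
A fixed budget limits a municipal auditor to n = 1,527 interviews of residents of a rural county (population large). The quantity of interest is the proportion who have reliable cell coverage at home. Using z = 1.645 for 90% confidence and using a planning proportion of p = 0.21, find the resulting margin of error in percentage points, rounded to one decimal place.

1.7

SE(p̂) = √[p(1−p)/n] = √[0.1659/1527] = 0.01042.
E = z × SE = 1.645 × 0.01042 = 0.01715, or 1.7 percentage points.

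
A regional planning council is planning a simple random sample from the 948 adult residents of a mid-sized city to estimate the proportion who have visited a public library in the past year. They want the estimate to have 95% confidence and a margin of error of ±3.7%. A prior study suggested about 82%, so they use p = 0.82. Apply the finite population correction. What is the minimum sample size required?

For 95% confidence, z = 1.96.
Unadjusted: n₀ = 1.96² × 0.82 × 0.18 / 0.037² ≈ 414.19, so n₀ = 415.
Finite population correction with N = 948: n = n₀ / (1 + (n₀−1)/N) = 415 / (1 + 414/948) = 415 / 1.4367 ≈ 288.85.
Rounding up, n = 289.

289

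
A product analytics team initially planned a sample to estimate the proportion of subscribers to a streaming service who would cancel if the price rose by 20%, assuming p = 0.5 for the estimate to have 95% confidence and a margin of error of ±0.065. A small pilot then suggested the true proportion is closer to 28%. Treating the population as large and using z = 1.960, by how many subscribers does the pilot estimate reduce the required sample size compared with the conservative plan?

Conservative (p = 0.5): n = 1.960² × 0.25 / 0.065² ≈ 227.31 → 228.
Using p = 0.28: p(1−p) = 0.2016, so n = 1.960² × 0.2016 / 0.065² ≈ 183.31 → 184.
Reduction: 228 − 184 = 44.

44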